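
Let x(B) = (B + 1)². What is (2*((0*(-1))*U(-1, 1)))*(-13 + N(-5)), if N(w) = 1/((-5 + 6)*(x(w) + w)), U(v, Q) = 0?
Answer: 0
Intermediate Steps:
x(B) = (1 + B)²
N(w) = 1/(w + (1 + w)²) (N(w) = 1/((-5 + 6)*((1 + w)² + w)) = 1/(1*(w + (1 + w)²)) = 1/(w + (1 + w)²))
(2*((0*(-1))*U(-1, 1)))*(-13 + N(-5)) = (2*((0*(-1))*0))*(-13 + 1/(-5 + (1 - 5)²)) = (2*(0*0))*(-13 + 1/(-5 + (-4)²)) = (2*0)*(-13 + 1/(-5 + 16)) = 0*(-13 + 1/11) = 0*(-142/11) = 0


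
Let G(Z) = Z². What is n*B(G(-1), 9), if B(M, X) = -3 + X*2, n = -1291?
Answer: -19365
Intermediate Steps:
B(M, X) = -3 + 2*X
n*B(G(-1), 9) = -1291*(-3 + 2*9) = -1291*(-3 + 18) = -1291*15 = -19365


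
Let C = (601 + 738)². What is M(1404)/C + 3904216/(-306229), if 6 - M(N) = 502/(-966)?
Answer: -68999495890183/5412009134103 ≈ -12.749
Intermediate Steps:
M(N) = 3149/483 (M(N) = 6 - 502/(-966) = 6 - 502*(-1)/966 = 6 - 1*(-251/483) = 6 + 251/483 = 3149/483)
C = 1792921 (C = 1339² = 1792921)
M(1404)/C + 3904216/(-306229) = (3149/483)/1792921 + 3904216/(-306229) = (3149/483)*(1/1792921) + 3904216*(-1/306229) = 3149/865980843 - 3904216/306229 = -68999495890183/5412009134103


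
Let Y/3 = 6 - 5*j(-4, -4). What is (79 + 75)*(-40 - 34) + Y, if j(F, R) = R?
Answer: -11318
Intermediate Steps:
Y = 78 (Y = 3*(6 - 5*(-4)) = 3*(6 + 20) = 3*26 = 78)
(79 + 75)*(-40 - 34) + Y = (79 + 75)*(-40 - 34) + 78 = 154*(-74) + 78 = -11396 + 78 = -11318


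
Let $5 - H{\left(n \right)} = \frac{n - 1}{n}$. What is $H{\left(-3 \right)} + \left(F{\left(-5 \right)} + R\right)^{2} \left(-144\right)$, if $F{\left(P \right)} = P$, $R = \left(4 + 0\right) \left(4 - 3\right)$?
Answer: $- \frac{421}{3} \approx -140.33$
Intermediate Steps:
$R = 4$ ($R = 4 \cdot 1 = 4$)
$H{\left(n \right)} = 5 - \frac{-1 + n}{n}$ ($H{\left(n \right)} = 5 - \frac{n - 1}{n} = 5 - \frac{-1 + n}{n}$)
$H{\left(-3 \right)} + \left(F{\left(-5 \right)} + R\right)^{2} \left(-144\right) = \left(4 + \frac{1}{-3}\right) + \left(-5 + 4\right)^{2} \left(-144\right) = \left(4 - \frac{1}{3}\right) + \left(-1\right)^{2} \left(-144\right) = \frac{11}{3} + 1 \left(-144\right) = \frac{11}{3} - 144 = - \frac{421}{3}$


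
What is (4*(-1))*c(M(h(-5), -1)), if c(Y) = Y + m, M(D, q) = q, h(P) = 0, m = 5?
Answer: -16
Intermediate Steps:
c(Y) = 5 + Y (c(Y) = Y + 5 = 5 + Y)
(4*(-1))*c(M(h(-5), -1)) = (4*(-1))*(5 - 1) = -4*4 = -16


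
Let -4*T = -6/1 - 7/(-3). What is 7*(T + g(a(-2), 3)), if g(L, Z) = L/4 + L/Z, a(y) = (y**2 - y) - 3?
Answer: 56/3 ≈ 18.667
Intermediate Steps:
a(y) = -3 + y**2 - y
g(L, Z) = L/4 + L/Z (g(L, Z) = L*(1/4) + L/Z = L/4 + L/Z)
T = 11/12 (T = -(-6/1 - 7/(-3))/4 = -(-6*1 - 7*(-1/3))/4 = -(-6 + 7/3)/4 = -1/4*(-11/3) = 11/12 ≈ 0.91667)
7*(T + g(a(-2), 3)) = 7*(11/12 + ((-3 + (-2)**2 - 1*(-2))/4 + (-3 + (-2)**2 - 1*(-2))/3)) = 7*(11/12 + ((-3 + 4 + 2)/4 + (-3 + 4 + 2)*(1/3))) = 7*(11/12 + ((1/4)*3 + 3*(1/3))) = 7*(11/12 + (3/4 + 1)) = 7*(11/12 + 7/4) = 7*(8/3) = 56/3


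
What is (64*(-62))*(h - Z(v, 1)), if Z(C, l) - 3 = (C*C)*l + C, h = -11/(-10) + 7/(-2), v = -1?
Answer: 107136/5 ≈ 21427.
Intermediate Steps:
h = -12/5 (h = -11*(-1/10) + 7*(-1/2) = 11/10 - 7/2 = -12/5 ≈ -2.4000)
Z(C, l) = 3 + C + l*C**2 (Z(C, l) = 3 + ((C*C)*l + C) = 3 + (C**2*l + C) = 3 + (l*C**2 + C) = 3 + (C + l*C**2) = 3 + C + l*C**2)
(64*(-62))*(h - Z(v, 1)) = (64*(-62))*(-12/5 - (3 - 1 + 1*(-1)**2)) = -3968*(-12/5 - (3 - 1 + 1*1)) = -3968*(-12/5 - (3 - 1 + 1)) = -3968*(-12/5 - 1*3) = -3968*(-12/5 - 3) = -3968*(-27/5) = 107136/5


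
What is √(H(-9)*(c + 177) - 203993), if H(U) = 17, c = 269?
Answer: I*√196411 ≈ 443.18*I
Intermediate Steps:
√(H(-9)*(c + 177) - 203993) = √(17*(269 + 177) - 203993) = √(17*446 - 203993) = √(7582 - 203993) = √(-196411) = I*√196411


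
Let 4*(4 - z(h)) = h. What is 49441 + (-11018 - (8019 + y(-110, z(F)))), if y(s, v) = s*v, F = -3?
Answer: 61853/2 ≈ 30927.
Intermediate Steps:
z(h) = 4 - h/4
49441 + (-11018 - (8019 + y(-110, z(F)))) = 49441 + (-11018 - (8019 - 110*(4 - ¼*(-3)))) = 49441 + (-11018 - (8019 - 110*(4 + ¾))) = 49441 + (-11018 - (8019 - 110*19/4)) = 49441 + (-11018 - (8019 - 1045/2)) = 49441 + (-11018 - 1*14993/2) = 49441 + (-11018 - 14993/2) = 49441 - 37029/2 = 61853/2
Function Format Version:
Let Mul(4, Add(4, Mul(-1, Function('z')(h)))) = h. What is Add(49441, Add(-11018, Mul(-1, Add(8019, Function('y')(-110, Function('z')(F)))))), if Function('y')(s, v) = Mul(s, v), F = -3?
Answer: Rational(61853, 2) ≈ 30927.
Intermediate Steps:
Function('z')(h) = Add(4, Mul(Rational(-1, 4), h))
Add(49441, Add(-11018, Mul(-1, Add(8019, Function('y')(-110, Function('z')(F)))))) = Add(49441, Add(-11018, Mul(-1, Add(8019, Mul(-110, Add(4, Mul(Rational(-1, 4), -3))))))) = Add(49441, Add(-11018, Mul(-1, Add(8019, Mul(-110, Add(4, Rational(3, 4))))))) = Add(49441, Add(-11018, Mul(-1, Add(8019, Mul(-110, Rational(19, 4)))))) = Add(49441, Add(-11018, Mul(-1, Add(8019, Rational(-1045, 2))))) = Add(49441, Add(-11018, Mul(-1, Rational(14993, 2)))) = Add(49441, Add(-11018, Rational(-14993, 2))) = Add(49441, Rational(-37029, 2)) = Rational(61853, 2)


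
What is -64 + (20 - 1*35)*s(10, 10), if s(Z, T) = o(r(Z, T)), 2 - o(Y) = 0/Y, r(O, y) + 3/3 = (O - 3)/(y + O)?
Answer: -94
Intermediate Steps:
r(O, y) = -1 + (-3 + O)/(O + y) (r(O, y) = -1 + (O - 3)/(y + O) = -1 + (-3 + O)/(O + y))
o(Y) = 2 (o(Y) = 2 - 0/Y = 2 - 1*0 = 2 + 0 = 2)
s(Z, T) = 2
-64 + (20 - 1*35)*s(10, 10) = -64 + (20 - 1*35)*2 = -64 + (20 - 35)*2 = -64 - 15*2 = -64 - 30 = -94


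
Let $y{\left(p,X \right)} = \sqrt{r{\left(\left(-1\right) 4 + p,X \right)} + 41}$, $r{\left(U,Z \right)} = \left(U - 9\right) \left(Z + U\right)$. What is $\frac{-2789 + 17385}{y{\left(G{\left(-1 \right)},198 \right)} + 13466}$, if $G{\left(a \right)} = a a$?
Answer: $\frac{196549736}{181335455} - \frac{160556 i \sqrt{19}}{181335455} \approx 1.0839 - 0.0038594 i$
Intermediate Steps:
$r{\left(U,Z \right)} = \left(-9 + U\right) \left(U + Z\right)$
$G{\left(a \right)} = a^{2}$
$y{\left(p,X \right)} = \sqrt{77 + \left(-4 + p\right)^{2} - 9 X - 9 p + X \left(-4 + p\right)}$ ($y{\left(p,X \right)} = \sqrt{\left(\left(\left(-1\right) 4 + p\right)^{2} - 9 \left(\left(-1\right) 4 + p\right) - 9 X + \left(\left(-1\right) 4 + p\right) X\right) + 41} = \sqrt{\left(\left(-4 + p\right)^{2} - 9 \left(-4 + p\right) - 9 X + \left(-4 + p\right) X\right) + 41} = \sqrt{\left(\left(-4 + p\right)^{2} - \left(-36 + 9 p\right) - 9 X + X \left(-4 + p\right)\right) + 41} = \sqrt{\left(36 + \left(-4 + p\right)^{2} - 9 X - 9 p + X \left(-4 + p\right)\right) + 41} = \sqrt{77 + \left(-4 + p\right)^{2} - 9 X - 9 p + X \left(-4 + p\right)}$)
$\frac{-2789 + 17385}{y{\left(G{\left(-1 \right)},198 \right)} + 13466} = \frac{-2789 + 17385}{\sqrt{93 + \left(\left(-1\right)^{2}\right)^{2} - 17 \left(-1\right)^{2} - 2574 + 198 \left(-1\right)^{2}} + 13466} = \frac{14596}{\sqrt{93 + 1^{2} - 17 - 2574 + 198 \cdot 1} + 13466} = \frac{14596}{\sqrt{93 + 1 - 17 - 2574 + 198} + 13466} = \frac{14596}{\sqrt{-2299} + 13466} = \frac{14596}{11 i \sqrt{19} + 13466} = \frac{14596}{13466 + 11 i \sqrt{19}}$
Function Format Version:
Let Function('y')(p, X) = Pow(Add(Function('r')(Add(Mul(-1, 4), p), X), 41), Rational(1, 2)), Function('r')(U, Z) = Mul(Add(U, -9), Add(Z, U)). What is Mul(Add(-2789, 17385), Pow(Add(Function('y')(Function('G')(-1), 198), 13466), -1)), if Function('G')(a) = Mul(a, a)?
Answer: Add(Rational(196549736, 181335455), Mul(Rational(-160556, 181335455), I, Pow(19, Rational(1, 2)))) ≈ Add(1.0839, Mul(-0.0038594, I))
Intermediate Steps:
Function('r')(U, Z) = Mul(Add(-9, U), Add(U, Z))
Function('G')(a) = Pow(a, 2)
Function('y')(p, X) = Pow(Add(77, Pow(Add(-4, p), 2), Mul(-9, X), Mul(-9, p), Mul(X, Add(-4, p))), Rational(1, 2)) (Function('y')(p, X) = Pow(Add(Add(Pow(Add(Mul(-1, 4), p), 2), Mul(-9, Add(Mul(-1, 4), p)), Mul(-9, X), Mul(Add(Mul(-1, 4), p), X)), 41), Rational(1, 2)) = Pow(Add(Add(Pow(Add(-4, p), 2), Mul(-9, Add(-4, p)), Mul(-9, X), Mul(Add(-4, p), X)), 41), Rational(1, 2)) = Pow(Add(Add(Pow(Add(-4, p), 2), Add(36, Mul(-9, p)), Mul(-9, X), Mul(X, Add(-4, p))), 41), Rational(1, 2)) = Pow(Add(Add(36, Pow(Add(-4, p), 2), Mul(-9, X), Mul(-9, p), Mul(X, Add(-4, p))), 41), Rational(1, 2)) = Pow(Add(77, Pow(Add(-4, p), 2), Mul(-9, X), Mul(-9, p), Mul(X, Add(-4, p))), Rational(1, 2)))
Mul(Add(-2789, 17385), Pow(Add(Function('y')(Function('G')(-1), 198), 13466), -1)) = Mul(Add(-2789, 17385), Pow(Add(Pow(Add(93, Pow(Pow(-1, 2), 2), Mul(-17, Pow(-1, 2)), Mul(-13, 198), Mul(198, Pow(-1, 2))), Rational(1, 2)), 13466), -1)) = Mul(14596, Pow(Add(Pow(Add(93, Pow(1, 2), Mul(-17, 1), -2574, Mul(198, 1)), Rational(1, 2)), 13466), -1)) = Mul(14596, Pow(Add(Pow(Add(93, 1, -17, -2574, 198), Rational(1, 2)), 13466), -1)) = Mul(14596, Pow(Add(Pow(-2299, Rational(1, 2)), 13466), -1)) = Mul(14596, Pow(Add(Mul(11, I, Pow(19, Rational(1, 2))), 13466), -1)) = Mul(14596, Pow(Add(13466, Mul(11, I, Pow(19, Rational(1, 2)))), -1))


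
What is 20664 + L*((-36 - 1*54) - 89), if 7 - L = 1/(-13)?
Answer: 252164/13 ≈ 19397.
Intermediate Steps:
L = 92/13 (L = 7 - 1/(-13) = 7 - 1*(-1/13) = 7 + 1/13 = 92/13 ≈ 7.0769)
20664 + L*((-36 - 1*54) - 89) = 20664 + 92*((-36 - 1*54) - 89)/13 = 20664 + 92*((-36 - 54) - 89)/13 = 20664 + 92*(-90 - 89)/13 = 20664 + (92/13)*(-179) = 20664 - 16468/13 = 252164/13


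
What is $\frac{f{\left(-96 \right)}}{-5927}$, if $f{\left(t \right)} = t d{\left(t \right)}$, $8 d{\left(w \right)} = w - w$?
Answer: $0$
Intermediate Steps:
$d{\left(w \right)} = 0$ ($d{\left(w \right)} = \frac{w - w}{8} = \frac{1}{8} \cdot 0 = 0$)
$f{\left(t \right)} = 0$ ($f{\left(t \right)} = t 0 = 0$)
$\frac{f{\left(-96 \right)}}{-5927} = \frac{0}{-5927} = 0 \left(- \frac{1}{5927}\right) = 0$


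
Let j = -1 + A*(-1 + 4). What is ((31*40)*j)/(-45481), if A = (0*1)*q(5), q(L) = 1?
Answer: 1240/45481 ≈ 0.027264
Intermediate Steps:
A = 0 (A = (0*1)*1 = 0*1 = 0)
j = -1 (j = -1 + 0*(-1 + 4) = -1 + 0*3 = -1 + 0 = -1)
((31*40)*j)/(-45481) = ((31*40)*(-1))/(-45481) = (1240*(-1))*(-1/45481) = -1240*(-1/45481) = 1240/45481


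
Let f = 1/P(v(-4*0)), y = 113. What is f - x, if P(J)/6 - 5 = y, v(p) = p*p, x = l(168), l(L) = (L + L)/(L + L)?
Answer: -707/708 ≈ -0.99859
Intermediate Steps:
l(L) = 1 (l(L) = (2*L)/((2*L)) = (2*L)*(1/(2*L)) = 1)
x = 1
v(p) = p**2
P(J) = 708 (P(J) = 30 + 6*113 = 30 + 678 = 708)
f = 1/708 ≈ 0.0014124
f - x = 1/708 - 1*1 = 1/708 - 1 = -707/708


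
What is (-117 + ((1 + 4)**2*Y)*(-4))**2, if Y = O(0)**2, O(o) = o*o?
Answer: 13689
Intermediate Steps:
O(o) = o**2
Y = 0 (Y = (0**2)**2 = 0**2 = 0)
(-117 + ((1 + 4)**2*Y)*(-4))**2 = (-117 + ((1 + 4)**2*0)*(-4))**2 = (-117 + (5**2*0)*(-4))**2 = (-117 + (25*0)*(-4))**2 = (-117 + 0*(-4))**2 = (-117 + 0)**2 = (-117)**2 = 13689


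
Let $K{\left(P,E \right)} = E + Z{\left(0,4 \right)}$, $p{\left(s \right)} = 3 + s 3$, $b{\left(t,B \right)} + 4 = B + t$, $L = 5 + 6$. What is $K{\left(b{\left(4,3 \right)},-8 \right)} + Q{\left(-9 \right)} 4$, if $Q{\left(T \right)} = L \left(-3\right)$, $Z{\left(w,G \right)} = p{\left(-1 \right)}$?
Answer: $-140$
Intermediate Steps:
$L = 11$
$b{\left(t,B \right)} = -4 + B + t$ ($b{\left(t,B \right)} = -4 + \left(B + t\right) = -4 + B + t$)
$p{\left(s \right)} = 3 + 3 s$
$Z{\left(w,G \right)} = 0$ ($Z{\left(w,G \right)} = 3 + 3 \left(-1\right) = 3 - 3 = 0$)
$K{\left(P,E \right)} = E$ ($K{\left(P,E \right)} = E + 0 = E$)
$Q{\left(T \right)} = -33$ ($Q{\left(T \right)} = 11 \left(-3\right) = -33$)
$K{\left(b{\left(4,3 \right)},-8 \right)} + Q{\left(-9 \right)} 4 = -8 - 132 = -140$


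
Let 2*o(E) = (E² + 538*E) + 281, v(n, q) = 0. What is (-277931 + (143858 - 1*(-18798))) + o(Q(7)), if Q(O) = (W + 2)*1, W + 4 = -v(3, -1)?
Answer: -231341/2 ≈ -1.1567e+5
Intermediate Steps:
W = -4 (W = -4 - 1*0 = -4 + 0 = -4)
Q(O) = -2 (Q(O) = (-4 + 2)*1 = -2*1 = -2)
o(E) = 281/2 + E²/2 + 269*E (o(E) = ((E² + 538*E) + 281)/2 = (281 + E² + 538*E)/2 = 281/2 + E²/2 + 269*E)
(-277931 + (143858 - 1*(-18798))) + o(Q(7)) = (-277931 + (143858 - 1*(-18798))) + (281/2 + (½)*(-2)² + 269*(-2)) = (-277931 + (143858 + 18798)) + (281/2 + (½)*4 - 538) = (-277931 + 162656) + (281/2 + 2 - 538) = -115275 - 791/2 = -231341/2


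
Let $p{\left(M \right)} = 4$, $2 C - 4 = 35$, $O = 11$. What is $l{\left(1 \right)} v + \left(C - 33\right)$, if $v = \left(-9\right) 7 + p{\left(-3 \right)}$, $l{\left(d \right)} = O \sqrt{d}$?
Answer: $- \frac{1325}{2} \approx -662.5$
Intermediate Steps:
$C = \frac{39}{2}$ ($C = 2 + \frac{1}{2} \cdot 35 = 2 + \frac{35}{2} = \frac{39}{2} \approx 19.5$)
$l{\left(d \right)} = 11 \sqrt{d}$
$v = -59$ ($v = \left(-9\right) 7 + 4 = -63 + 4 = -59$)
$l{\left(1 \right)} v + \left(C - 33\right) = 11 \sqrt{1} \left(-59\right) + \left(\frac{39}{2} - 33\right) = 11 \cdot 1 \left(-59\right) + \left(\frac{39}{2} - 33\right) = 11 \left(-59\right) - \frac{27}{2} = -649 - \frac{27}{2} = - \frac{1325}{2}$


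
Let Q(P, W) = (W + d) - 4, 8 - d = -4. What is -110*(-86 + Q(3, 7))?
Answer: 7810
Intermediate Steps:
d = 12 (d = 8 - 1*(-4) = 8 + 4 = 12)
Q(P, W) = 8 + W (Q(P, W) = (W + 12) - 4 = (12 + W) - 4 = 8 + W)
-110*(-86 + Q(3, 7)) = -110*(-86 + (8 + 7)) = -110*(-86 + 15) = -110*(-71) = 7810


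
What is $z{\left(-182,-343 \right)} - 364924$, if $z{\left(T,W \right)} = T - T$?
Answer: $-364924$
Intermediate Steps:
$z{\left(T,W \right)} = 0$
$z{\left(-182,-343 \right)} - 364924 = 0 - 364924 = -364924$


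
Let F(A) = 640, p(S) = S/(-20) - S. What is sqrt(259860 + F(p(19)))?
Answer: 10*sqrt(2605) ≈ 510.39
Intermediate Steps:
p(S) = -21*S/20 (p(S) = S*(-1/20) - S = -S/20 - S = -21*S/20)
sqrt(259860 + F(p(19))) = sqrt(259860 + 640) = sqrt(260500) = 10*sqrt(2605)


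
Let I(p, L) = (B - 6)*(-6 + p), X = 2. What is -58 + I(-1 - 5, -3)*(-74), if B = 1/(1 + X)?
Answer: -5090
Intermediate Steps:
B = 1/3 (B = 1/(1 + 2) = 1/3 ≈ 0.33333)
I(p, L) = 34 - 17*p/3 (I(p, L) = (1/3 - 6)*(-6 + p) = -17*(-6 + p)/3 = 34 - 17*p/3)
-58 + I(-1 - 5, -3)*(-74) = -58 + (34 - 17*(-1 - 5)/3)*(-74) = -58 + (34 - 17/3*(-6))*(-74) = -58 + (34 + 34)*(-74) = -58 + 68*(-74) = -58 - 5032 = -5090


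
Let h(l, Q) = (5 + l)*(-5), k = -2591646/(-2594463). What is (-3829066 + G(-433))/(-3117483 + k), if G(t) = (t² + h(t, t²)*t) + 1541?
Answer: 3949340008576/2696063901661 ≈ 1.4649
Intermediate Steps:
k = 863882/864821 (k = -2591646*(-1/2594463) = 863882/864821 ≈ 0.99891)
h(l, Q) = -25 - 5*l
G(t) = 1541 + t² + t*(-25 - 5*t) (G(t) = (t² + (-25 - 5*t)*t) + 1541 = (t² + t*(-25 - 5*t)) + 1541 = 1541 + t² + t*(-25 - 5*t))
(-3829066 + G(-433))/(-3117483 + k) = (-3829066 + (1541 - 25*(-433) - 4*(-433)²))/(-3117483 + 863882/864821) = (-3829066 + (1541 + 10825 - 4*187489))/(-2696063901661/864821) = (-3829066 + (1541 + 10825 - 749956))*(-864821/2696063901661) = (-3829066 - 737590)*(-864821/2696063901661) = -4566656*(-864821/2696063901661) = 3949340008576/2696063901661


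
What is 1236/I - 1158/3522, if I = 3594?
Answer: 5315/351613 ≈ 0.015116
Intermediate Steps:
1236/I - 1158/3522 = 1236/3594 - 1158/3522 = 1236*(1/3594) - 1158*1/3522 = 206/599 - 193/587 = 5315/351613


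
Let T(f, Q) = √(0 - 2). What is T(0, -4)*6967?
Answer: 6967*I*√2 ≈ 9852.8*I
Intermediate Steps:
T(f, Q) = I*√2 (T(f, Q) = √(-2) = I*√2)
T(0, -4)*6967 = (I*√2)*6967 = 6967*I*√2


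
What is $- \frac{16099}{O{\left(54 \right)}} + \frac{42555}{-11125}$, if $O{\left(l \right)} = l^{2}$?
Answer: $- \frac{60638351}{6488100} \approx -9.3461$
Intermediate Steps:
$- \frac{16099}{O{\left(54 \right)}} + \frac{42555}{-11125} = - \frac{16099}{54^{2}} + \frac{42555}{-11125} = - \frac{16099}{2916} + 42555 \left(- \frac{1}{11125}\right) = \left(-16099\right) \frac{1}{2916} - \frac{8511}{2225} = - \frac{16099}{2916} - \frac{8511}{2225} = - \frac{60638351}{6488100}$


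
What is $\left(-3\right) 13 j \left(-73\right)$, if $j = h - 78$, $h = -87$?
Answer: $-469755$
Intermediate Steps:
$j = -165$ ($j = -87 - 78 = -165$)
$\left(-3\right) 13 j \left(-73\right) = \left(-3\right) 13 \left(-165\right) \left(-73\right) = \left(-39\right) \left(-165\right) \left(-73\right) = 6435 \left(-73\right) = -469755$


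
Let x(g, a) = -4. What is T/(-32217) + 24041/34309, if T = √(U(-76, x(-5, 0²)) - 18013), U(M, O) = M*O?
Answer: 24041/34309 - I*√17709/32217 ≈ 0.70072 - 0.0041306*I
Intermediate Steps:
T = I*√17709 (T = √(-76*(-4) - 18013) = √(304 - 18013) = √(-17709) = I*√17709 ≈ 133.08*I)
T/(-32217) + 24041/34309 = (I*√17709)/(-32217) + 24041/34309 = (I*√17709)*(-1/32217) + 24041*(1/34309) = -I*√17709/32217 + 24041/34309 = 24041/34309 - I*√17709/32217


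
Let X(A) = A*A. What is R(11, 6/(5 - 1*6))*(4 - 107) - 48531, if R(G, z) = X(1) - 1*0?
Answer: -48634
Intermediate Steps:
X(A) = A²
R(G, z) = 1 (R(G, z) = 1² - 1*0 = 1 + 0 = 1)
R(11, 6/(5 - 1*6))*(4 - 107) - 48531 = 1*(4 - 107) - 48531 = 1*(-103) - 48531 = -103 - 48531 = -48634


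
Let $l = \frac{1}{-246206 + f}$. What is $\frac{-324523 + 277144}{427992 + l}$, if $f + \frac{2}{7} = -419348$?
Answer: $- \frac{220733075520}{1993963368953} \approx -0.1107$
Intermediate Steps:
$f = - \frac{2935438}{7}$ ($f = - \frac{2}{7} - 419348 = - \frac{2935438}{7} \approx -4.1935 \cdot 10^{5}$)
$l = - \frac{7}{4658880}$ ($l = \frac{1}{-246206 - \frac{2935438}{7}} = \frac{1}{- \frac{4658880}{7}} = - \frac{7}{4658880} \approx -1.5025 \cdot 10^{-6}$)
$\frac{-324523 + 277144}{427992 + l} = \frac{-324523 + 277144}{427992 - \frac{7}{4658880}} = - \frac{47379}{\frac{1993963368953}{4658880}} = \left(-47379\right) \frac{4658880}{1993963368953} = - \frac{220733075520}{1993963368953}$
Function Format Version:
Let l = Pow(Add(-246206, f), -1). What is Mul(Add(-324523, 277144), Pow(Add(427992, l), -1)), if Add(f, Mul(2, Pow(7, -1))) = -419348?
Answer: Rational(-220733075520, 1993963368953) ≈ -0.11070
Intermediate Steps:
f = Rational(-2935438, 7) (f = Add(Rational(-2, 7), -419348) = Rational(-2935438, 7) ≈ -4.1935e+5)
l = Rational(-7, 4658880) (l = Pow(Add(-246206, Rational(-2935438, 7)), -1) = Pow(Rational(-4658880, 7), -1) = Rational(-7, 4658880) ≈ -1.5025e-6)
Mul(Add(-324523, 277144), Pow(Add(427992, l), -1)) = Mul(Add(-324523, 277144), Pow(Add(427992, Rational(-7, 4658880)), -1)) = Mul(-47379, Pow(Rational(1993963368953, 4658880), -1)) = Mul(-47379, Rational(4658880, 1993963368953)) = Rational(-220733075520, 1993963368953)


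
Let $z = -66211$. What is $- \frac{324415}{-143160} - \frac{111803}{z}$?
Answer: $\frac{7497111809}{1895753352} \approx 3.9547$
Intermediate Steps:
$- \frac{324415}{-143160} - \frac{111803}{z} = - \frac{324415}{-143160} - \frac{111803}{-66211} = \left(-324415\right) \left(- \frac{1}{143160}\right) - - \frac{111803}{66211} = \frac{64883}{28632} + \frac{111803}{66211} = \frac{7497111809}{1895753352}$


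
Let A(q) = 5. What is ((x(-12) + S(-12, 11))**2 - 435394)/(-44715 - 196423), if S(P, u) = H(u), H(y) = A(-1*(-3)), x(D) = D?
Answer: 435345/241138 ≈ 1.8054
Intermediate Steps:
H(y) = 5
S(P, u) = 5
((x(-12) + S(-12, 11))**2 - 435394)/(-44715 - 196423) = ((-12 + 5)**2 - 435394)/(-44715 - 196423) = ((-7)**2 - 435394)/(-241138) = (49 - 435394)*(-1/241138) = -435345*(-1/241138) = 435345/241138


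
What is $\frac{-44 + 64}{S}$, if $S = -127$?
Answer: $- \frac{20}{127} \approx -0.15748$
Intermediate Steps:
$\frac{-44 + 64}{S} = \frac{-44 + 64}{-127} = 20 \left(- \frac{1}{127}\right) = - \frac{20}{127}$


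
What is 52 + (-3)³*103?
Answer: -2729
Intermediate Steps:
52 + (-3)³*103 = 52 - 27*103 = 52 - 2781 = -2729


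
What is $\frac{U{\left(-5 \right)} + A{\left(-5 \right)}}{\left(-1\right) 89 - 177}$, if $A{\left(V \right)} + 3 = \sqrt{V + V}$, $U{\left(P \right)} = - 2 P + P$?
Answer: $- \frac{1}{133} - \frac{i \sqrt{10}}{266} \approx -0.0075188 - 0.011888 i$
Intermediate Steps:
$U{\left(P \right)} = - P$
$A{\left(V \right)} = -3 + \sqrt{2} \sqrt{V}$ ($A{\left(V \right)} = -3 + \sqrt{V + V} = -3 + \sqrt{2 V} = -3 + \sqrt{2} \sqrt{V}$)
$\frac{U{\left(-5 \right)} + A{\left(-5 \right)}}{\left(-1\right) 89 - 177} = \frac{\left(-1\right) \left(-5\right) - \left(3 - \sqrt{2} \sqrt{-5}\right)}{\left(-1\right) 89 - 177} = \frac{5 - \left(3 - \sqrt{2} i \sqrt{5}\right)}{-89 - 177} = \frac{5 - \left(3 - i \sqrt{10}\right)}{-266} = \left(2 + i \sqrt{10}\right) \left(- \frac{1}{266}\right) = - \frac{1}{133} - \frac{i \sqrt{10}}{266}$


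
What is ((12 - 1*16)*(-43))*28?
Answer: 4816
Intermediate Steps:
((12 - 1*16)*(-43))*28 = ((12 - 16)*(-43))*28 = -4*(-43)*28 = 172*28 = 4816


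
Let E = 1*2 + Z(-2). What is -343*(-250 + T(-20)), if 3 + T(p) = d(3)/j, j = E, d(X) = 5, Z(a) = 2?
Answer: 345401/4 ≈ 86350.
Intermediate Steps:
E = 4 (E = 1*2 + 2 = 2 + 2 = 4)
j = 4
T(p) = -7/4 (T(p) = -3 + 5/4 = -7/4)
-343*(-250 + T(-20)) = -343*(-250 - 7/4) = -343*(-1007/4) = 345401/4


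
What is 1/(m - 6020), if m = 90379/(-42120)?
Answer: -42120/253652779 ≈ -0.00016605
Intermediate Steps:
m = -90379/42120 (m = 90379*(-1/42120) = -90379/42120 ≈ -2.1458)
1/(m - 6020) = 1/(-90379/42120 - 6020) = 1/(-253652779/42120) = -42120/253652779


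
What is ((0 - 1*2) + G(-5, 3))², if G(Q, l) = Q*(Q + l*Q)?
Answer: 9604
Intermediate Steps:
G(Q, l) = Q*(Q + Q*l)
((0 - 1*2) + G(-5, 3))² = ((0 - 1*2) + (-5)²*(1 + 3))² = ((0 - 2) + 25*4)² = (-2 + 100)² = 98² = 9604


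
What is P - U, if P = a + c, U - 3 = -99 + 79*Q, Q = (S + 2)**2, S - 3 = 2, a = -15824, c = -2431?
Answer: -22030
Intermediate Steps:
S = 5 (S = 3 + 2 = 5)
Q = 49 (Q = (5 + 2)**2 = 7**2 = 49)
U = 3775 (U = 3 + (-99 + 79*49) = 3 + (-99 + 3871) = 3 + 3772 = 3775)
P = -18255 (P = -15824 - 2431 = -18255)
P - U = -18255 - 1*3775 = -18255 - 3775 = -22030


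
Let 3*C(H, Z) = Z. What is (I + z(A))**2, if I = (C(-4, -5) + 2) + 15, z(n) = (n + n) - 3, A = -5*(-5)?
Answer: 34969/9 ≈ 3885.4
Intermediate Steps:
C(H, Z) = Z/3
A = 25
z(n) = -3 + 2*n (z(n) = 2*n - 3 = -3 + 2*n)
I = 46/3 (I = ((1/3)*(-5) + 2) + 15 = (-5/3 + 2) + 15 = 1/3 + 15 = 46/3 ≈ 15.333)
(I + z(A))**2 = (46/3 + (-3 + 2*25))**2 = (46/3 + (-3 + 50))**2 = (46/3 + 47)**2 = (187/3)**2 = 34969/9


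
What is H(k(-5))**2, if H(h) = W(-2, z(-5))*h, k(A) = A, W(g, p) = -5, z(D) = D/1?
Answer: 625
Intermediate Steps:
z(D) = D (z(D) = D*1 = D)
H(h) = -5*h
H(k(-5))**2 = (-5*(-5))**2 = 25**2 = 625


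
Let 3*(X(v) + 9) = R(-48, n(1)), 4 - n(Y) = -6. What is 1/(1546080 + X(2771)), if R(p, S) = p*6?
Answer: 1/1545975 ≈ 6.4684e-7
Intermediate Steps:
n(Y) = 10 (n(Y) = 4 - 1*(-6) = 4 + 6 = 10)
R(p, S) = 6*p
X(v) = -105 (X(v) = -9 + (6*(-48))/3 = -9 + (1/3)*(-288) = -9 - 96 = -105)
1/(1546080 + X(2771)) = 1/(1546080 - 105) = 1/1545975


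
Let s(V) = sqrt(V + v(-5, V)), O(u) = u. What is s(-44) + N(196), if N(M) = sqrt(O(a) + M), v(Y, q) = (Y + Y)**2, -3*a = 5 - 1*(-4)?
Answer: sqrt(193) + 2*sqrt(14) ≈ 21.376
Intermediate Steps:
a = -3 (a = -(5 - 1*(-4))/3 = -(5 + 4)/3 = -1/3*9 = -3)
v(Y, q) = 4*Y**2 (v(Y, q) = (2*Y)**2 = 4*Y**2)
N(M) = sqrt(-3 + M)
s(V) = sqrt(100 + V) (s(V) = sqrt(V + 4*(-5)**2) = sqrt(V + 4*25) = sqrt(V + 100) = sqrt(100 + V))
s(-44) + N(196) = sqrt(100 - 44) + sqrt(-3 + 196) = sqrt(56) + sqrt(193) = 2*sqrt(14) + sqrt(193) = sqrt(193) + 2*sqrt(14)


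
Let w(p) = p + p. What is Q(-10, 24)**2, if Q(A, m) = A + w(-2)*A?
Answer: 900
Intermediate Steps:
w(p) = 2*p
Q(A, m) = -3*A (Q(A, m) = A + (2*(-2))*A = A - 4*A = -3*A)
Q(-10, 24)**2 = (-3*(-10))**2 = 30**2 = 900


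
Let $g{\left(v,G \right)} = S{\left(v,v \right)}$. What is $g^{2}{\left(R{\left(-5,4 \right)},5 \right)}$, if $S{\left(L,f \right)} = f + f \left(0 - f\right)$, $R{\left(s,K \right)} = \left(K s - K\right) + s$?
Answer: $756900$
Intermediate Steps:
$R{\left(s,K \right)} = s - K + K s$ ($R{\left(s,K \right)} = \left(- K + K s\right) + s = s - K + K s$)
$S{\left(L,f \right)} = f - f^{2}$ ($S{\left(L,f \right)} = f + f \left(- f\right) = f - f^{2}$)
$g{\left(v,G \right)} = v \left(1 - v\right)$
$g^{2}{\left(R{\left(-5,4 \right)},5 \right)} = \left(\left(-5 - 4 + 4 \left(-5\right)\right) \left(1 - \left(-5 - 4 + 4 \left(-5\right)\right)\right)\right)^{2} = \left(\left(-5 - 4 - 20\right) \left(1 - \left(-5 - 4 - 20\right)\right)\right)^{2} = \left(- 29 \left(1 - -29\right)\right)^{2} = \left(- 29 \left(1 + 29\right)\right)^{2} = \left(\left(-29\right) 30\right)^{2} = \left(-870\right)^{2} = 756900$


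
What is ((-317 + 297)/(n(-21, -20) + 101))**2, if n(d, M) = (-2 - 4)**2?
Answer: 400/18769 ≈ 0.021312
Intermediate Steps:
n(d, M) = 36 (n(d, M) = (-6)**2 = 36)
((-317 + 297)/(n(-21, -20) + 101))**2 = ((-317 + 297)/(36 + 101))**2 = (-20/137)**2 = 400/18769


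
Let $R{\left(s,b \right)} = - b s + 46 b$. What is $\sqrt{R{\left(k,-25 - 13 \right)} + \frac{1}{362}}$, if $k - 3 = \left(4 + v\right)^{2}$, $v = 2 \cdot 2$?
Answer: $\frac{\sqrt{104573474}}{362} \approx 28.249$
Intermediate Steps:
$v = 4$
$k = 67$ ($k = 3 + \left(4 + 4\right)^{2} = 3 + 8^{2} = 3 + 64 = 67$)
$R{\left(s,b \right)} = 46 b - b s$ ($R{\left(s,b \right)} = - b s + 46 b = 46 b - b s$)
$\sqrt{R{\left(k,-25 - 13 \right)} + \frac{1}{362}} = \sqrt{\left(-25 - 13\right) \left(46 - 67\right) + \frac{1}{362}} = \sqrt{\left(-38\right) \left(-21\right) + \frac{1}{362}} = \sqrt{798 + \frac{1}{362}} = \sqrt{\frac{288877}{362}} = \frac{\sqrt{104573474}}{362}$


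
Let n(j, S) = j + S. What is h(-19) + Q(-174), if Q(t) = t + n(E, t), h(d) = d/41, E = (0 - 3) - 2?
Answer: -14492/41 ≈ -353.46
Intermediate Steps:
E = -5 (E = -3 - 2 = -5)
n(j, S) = S + j
h(d) = d/41 (h(d) = d*(1/41) = d/41)
Q(t) = -5 + 2*t (Q(t) = t + (t - 5) = t + (-5 + t) = -5 + 2*t)
h(-19) + Q(-174) = (1/41)*(-19) + (-5 + 2*(-174)) = -19/41 + (-5 - 348) = -19/41 - 353 = -14492/41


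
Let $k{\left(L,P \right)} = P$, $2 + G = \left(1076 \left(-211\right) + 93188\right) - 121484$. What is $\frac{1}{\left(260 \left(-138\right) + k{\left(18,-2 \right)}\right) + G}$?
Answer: $- \frac{1}{291216} \approx -3.4339 \cdot 10^{-6}$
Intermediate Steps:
$G = -255334$ ($G = -2 + \left(\left(1076 \left(-211\right) + 93188\right) - 121484\right) = -2 + \left(\left(-227036 + 93188\right) - 121484\right) = -2 - 255332 = -255334$)
$\frac{1}{\left(260 \left(-138\right) + k{\left(18,-2 \right)}\right) + G} = \frac{1}{\left(260 \left(-138\right) - 2\right) - 255334} = \frac{1}{\left(-35880 - 2\right) - 255334} = \frac{1}{-35882 - 255334} = \frac{1}{-291216} = - \frac{1}{291216}$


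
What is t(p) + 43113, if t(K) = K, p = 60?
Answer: 43173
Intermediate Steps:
t(p) + 43113 = 60 + 43113 = 43173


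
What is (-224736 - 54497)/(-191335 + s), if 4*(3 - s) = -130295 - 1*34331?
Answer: 558466/300351 ≈ 1.8594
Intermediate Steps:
s = 82319/2 (s = 3 - (-130295 - 1*34331)/4 = 3 - (-130295 - 34331)/4 = 3 - ¼*(-164626) = 3 + 82313/2 = 82319/2 ≈ 41160.)
(-224736 - 54497)/(-191335 + s) = (-224736 - 54497)/(-191335 + 82319/2) = -279233/(-300351/2) = -279233*(-2/300351) = 558466/300351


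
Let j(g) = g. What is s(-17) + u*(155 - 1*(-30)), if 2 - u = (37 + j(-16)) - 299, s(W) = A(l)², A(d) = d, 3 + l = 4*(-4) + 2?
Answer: 52089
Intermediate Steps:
l = -17 (l = -3 + (4*(-4) + 2) = -3 + (-16 + 2) = -3 - 14 = -17)
s(W) = 289 (s(W) = (-17)² = 289)
u = 280 (u = 2 - ((37 - 16) - 299) = 2 - (21 - 299) = 2 - 1*(-278) = 2 + 278 = 280)
s(-17) + u*(155 - 1*(-30)) = 289 + 280*(155 - 1*(-30)) = 289 + 280*(155 + 30) = 289 + 280*185 = 289 + 51800 = 52089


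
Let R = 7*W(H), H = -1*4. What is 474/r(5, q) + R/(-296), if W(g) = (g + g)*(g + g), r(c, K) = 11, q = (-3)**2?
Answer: 16922/407 ≈ 41.577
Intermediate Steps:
q = 9
H = -4
W(g) = 4*g**2 (W(g) = (2*g)*(2*g) = 4*g**2)
R = 448 (R = 7*(4*(-4)**2) = 7*(4*16) = 7*64 = 448)
474/r(5, q) + R/(-296) = 474/11 + 448/(-296) = 474*(1/11) + 448*(-1/296) = 474/11 - 56/37 = 16922/407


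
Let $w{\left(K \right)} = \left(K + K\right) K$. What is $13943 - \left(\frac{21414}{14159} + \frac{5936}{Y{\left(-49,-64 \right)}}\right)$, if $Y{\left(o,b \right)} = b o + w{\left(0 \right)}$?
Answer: $\frac{5526380217}{396452} \approx 13940.0$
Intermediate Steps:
$w{\left(K \right)} = 2 K^{2}$ ($w{\left(K \right)} = 2 K K = 2 K^{2}$)
$Y{\left(o,b \right)} = b o$ ($Y{\left(o,b \right)} = b o + 2 \cdot 0^{2} = b o + 2 \cdot 0 = b o + 0 = b o$)
$13943 - \left(\frac{21414}{14159} + \frac{5936}{Y{\left(-49,-64 \right)}}\right) = 13943 - \left(\frac{53}{28} + \frac{21414}{14159}\right) = 13943 - \left(\frac{21414}{14159} + \frac{5936}{3136}\right) = 13943 - \frac{1350019}{396452} = \frac{5526380217}{396452}$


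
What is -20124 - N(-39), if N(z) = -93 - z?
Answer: -20070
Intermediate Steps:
-20124 - N(-39) = -20124 - (-93 - 1*(-39)) = -20124 - (-93 + 39) = -20124 - 1*(-54) = -20124 + 54 = -20070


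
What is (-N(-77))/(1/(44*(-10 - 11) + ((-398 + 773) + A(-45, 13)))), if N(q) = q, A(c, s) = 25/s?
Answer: -547624/13 ≈ -42125.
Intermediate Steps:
(-N(-77))/(1/(44*(-10 - 11) + ((-398 + 773) + A(-45, 13)))) = (-1*(-77))/(1/(44*(-10 - 11) + ((-398 + 773) + 25/13))) = 77/(1/(44*(-21) + (375 + 25*(1/13)))) = 77/(1/(-924 + (375 + 25/13))) = 77/(1/(-924 + 4900/13)) = 77/(1/(-7112/13)) = 77/(-13/7112) = 77*(-7112/13) = -547624/13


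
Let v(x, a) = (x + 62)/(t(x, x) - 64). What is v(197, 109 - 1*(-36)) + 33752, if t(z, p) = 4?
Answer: 2024861/60 ≈ 33748.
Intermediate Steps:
v(x, a) = -31/30 - x/60 (v(x, a) = (x + 62)/(4 - 64) = (62 + x)/(-60) = (62 + x)*(-1/60) = -31/30 - x/60)
v(197, 109 - 1*(-36)) + 33752 = (-31/30 - 1/60*197) + 33752 = (-31/30 - 197/60) + 33752 = -259/60 + 33752 = 2024861/60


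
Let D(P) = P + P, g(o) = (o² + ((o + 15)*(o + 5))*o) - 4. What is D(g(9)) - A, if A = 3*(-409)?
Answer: 7429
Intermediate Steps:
g(o) = -4 + o² + o*(5 + o)*(15 + o) (g(o) = (o² + ((15 + o)*(5 + o))*o) - 4 = (o² + ((5 + o)*(15 + o))*o) - 4 = (o² + o*(5 + o)*(15 + o)) - 4 = -4 + o² + o*(5 + o)*(15 + o))
D(P) = 2*P
A = -1227
D(g(9)) - A = 2*(-4 + 9³ + 21*9² + 75*9) - 1*(-1227) = 2*(-4 + 729 + 21*81 + 675) + 1227 = 2*(-4 + 729 + 1701 + 675) + 1227 = 2*3101 + 1227 = 6202 + 1227 = 7429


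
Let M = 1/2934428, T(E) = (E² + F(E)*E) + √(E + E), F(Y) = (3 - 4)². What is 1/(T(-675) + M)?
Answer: 3917514254287295228/1782273121614011359695601 - 129163015307760*I*√6/1782273121614011359695601 ≈ 2.198e-6 - 1.7752e-10*I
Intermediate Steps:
F(Y) = 1 (F(Y) = (-1)² = 1)
T(E) = E + E² + √2*√E (T(E) = (E² + 1*E) + √(E + E) = (E² + E) + √(2*E) = (E + E²) + √2*√E = E + E² + √2*√E)
M = 1/2934428 ≈ 3.4078e-7
1/(T(-675) + M) = 1/((-675 + (-675)² + √2*√(-675)) + 1/2934428) = 1/((-675 + 455625 + √2*(15*I*√3)) + 1/2934428) = 1/((-675 + 455625 + 15*I*√6) + 1/2934428) = 1/((454950 + 15*I*√6) + 1/2934428) = 1/(1335018018601/2934428 + 15*I*√6)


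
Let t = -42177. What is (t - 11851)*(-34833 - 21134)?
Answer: 3023785076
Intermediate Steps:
(t - 11851)*(-34833 - 21134) = (-42177 - 11851)*(-34833 - 21134) = -54028*(-55967) = 3023785076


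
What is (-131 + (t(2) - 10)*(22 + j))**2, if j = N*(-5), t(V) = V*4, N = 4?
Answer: 18225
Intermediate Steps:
t(V) = 4*V
j = -20 (j = 4*(-5) = -20)
(-131 + (t(2) - 10)*(22 + j))**2 = (-131 + (4*2 - 10)*(22 - 20))**2 = (-131 + (8 - 10)*2)**2 = (-131 - 2*2)**2 = (-131 - 4)**2 = (-135)**2 = 18225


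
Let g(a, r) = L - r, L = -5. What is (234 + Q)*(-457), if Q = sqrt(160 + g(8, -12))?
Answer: -106938 - 457*sqrt(167) ≈ -1.1284e+5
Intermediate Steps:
g(a, r) = -5 - r
Q = sqrt(167) (Q = sqrt(160 + (-5 - 1*(-12))) = sqrt(160 + (-5 + 12)) = sqrt(160 + 7) = sqrt(167) ≈ 12.923)
(234 + Q)*(-457) = (234 + sqrt(167))*(-457) = -106938 - 457*sqrt(167)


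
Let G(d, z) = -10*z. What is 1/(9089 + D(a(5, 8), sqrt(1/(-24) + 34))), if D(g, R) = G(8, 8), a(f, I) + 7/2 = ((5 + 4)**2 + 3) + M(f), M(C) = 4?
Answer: 1/9009 ≈ 0.00011100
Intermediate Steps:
a(f, I) = 169/2 (a(f, I) = -7/2 + (((5 + 4)**2 + 3) + 4) = -7/2 + ((9**2 + 3) + 4) = -7/2 + ((81 + 3) + 4) = -7/2 + (84 + 4) = -7/2 + 88 = 169/2)
D(g, R) = -80 (D(g, R) = -10*8 = -80)
1/(9089 + D(a(5, 8), sqrt(1/(-24) + 34))) = 1/(9089 - 80) = 1/9009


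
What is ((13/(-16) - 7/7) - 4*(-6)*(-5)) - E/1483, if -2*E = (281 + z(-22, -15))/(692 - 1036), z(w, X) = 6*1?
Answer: -31071517/255076 ≈ -121.81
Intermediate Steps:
z(w, X) = 6
E = 287/688 (E = -(281 + 6)/(2*(692 - 1036)) = -287/(2*(-344)) = -287*(-1)/(2*344) = -½*(-287/344) = 287/688 ≈ 0.41715)
((13/(-16) - 7/7) - 4*(-6)*(-5)) - E/1483 = ((13/(-16) - 7/7) - 4*(-6)*(-5)) - 287/(688*1483) = ((13*(-1/16) - 7*⅐) + 24*(-5)) - 287/(688*1483) = ((-13/16 - 1) - 120) - 1*287/1020304 = (-29/16 - 120) - 287/1020304 = -1949/16 - 287/1020304 = -31071517/255076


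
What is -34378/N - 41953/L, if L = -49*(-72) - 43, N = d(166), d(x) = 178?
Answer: -63637482/310165 ≈ -205.17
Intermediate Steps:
N = 178
L = 3485 (L = 3528 - 43 = 3485)
-34378/N - 41953/L = -34378/178 - 41953/3485 = -34378*1/178 - 41953*1/3485 = -17189/89 - 41953/3485 = -63637482/310165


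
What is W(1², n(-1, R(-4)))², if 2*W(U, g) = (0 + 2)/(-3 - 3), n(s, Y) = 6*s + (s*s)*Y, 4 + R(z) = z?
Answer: 1/36 ≈ 0.027778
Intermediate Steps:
R(z) = -4 + z
n(s, Y) = 6*s + Y*s² (n(s, Y) = 6*s + s²*Y = 6*s + Y*s²)
W(U, g) = -⅙ (W(U, g) = ((0 + 2)/(-3 - 3))/2 = (2/(-6))/2 = (2*(-⅙))/2 = (½)*(-⅓) = -⅙)
W(1², n(-1, R(-4)))² = (-⅙)² = 1/36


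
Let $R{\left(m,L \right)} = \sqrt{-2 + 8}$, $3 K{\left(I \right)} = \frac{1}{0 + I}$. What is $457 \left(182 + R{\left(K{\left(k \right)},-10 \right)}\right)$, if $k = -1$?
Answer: $83174 + 457 \sqrt{6} \approx 84293.0$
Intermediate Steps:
$K{\left(I \right)} = \frac{1}{3 I}$ ($K{\left(I \right)} = \frac{1}{3 \left(0 + I\right)} = \frac{1}{3 I}$)
$R{\left(m,L \right)} = \sqrt{6}$
$457 \left(182 + R{\left(K{\left(k \right)},-10 \right)}\right) = 457 \left(182 + \sqrt{6}\right) = 83174 + 457 \sqrt{6}$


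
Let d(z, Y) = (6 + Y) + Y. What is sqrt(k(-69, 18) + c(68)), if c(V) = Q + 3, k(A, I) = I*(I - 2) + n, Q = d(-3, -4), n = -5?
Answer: 2*sqrt(71) ≈ 16.852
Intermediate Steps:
d(z, Y) = 6 + 2*Y
Q = -2 (Q = 6 + 2*(-4) = 6 - 8 = -2)
k(A, I) = -5 + I*(-2 + I) (k(A, I) = I*(I - 2) - 5 = I*(-2 + I) - 5 = -5 + I*(-2 + I))
c(V) = 1 (c(V) = -2 + 3 = 1)
sqrt(k(-69, 18) + c(68)) = sqrt((-5 + 18**2 - 2*18) + 1) = sqrt((-5 + 324 - 36) + 1) = sqrt(283 + 1) = sqrt(284) = 2*sqrt(71)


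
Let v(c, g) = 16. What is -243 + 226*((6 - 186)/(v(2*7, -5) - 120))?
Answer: 1926/13 ≈ 148.15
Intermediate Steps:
-243 + 226*((6 - 186)/(v(2*7, -5) - 120)) = -243 + 226*((6 - 186)/(16 - 120)) = -243 + 226*(-180/(-104)) = -243 + 226*(-180*(-1/104)) = -243 + 226*(45/26) = -243 + 5085/13 = 1926/13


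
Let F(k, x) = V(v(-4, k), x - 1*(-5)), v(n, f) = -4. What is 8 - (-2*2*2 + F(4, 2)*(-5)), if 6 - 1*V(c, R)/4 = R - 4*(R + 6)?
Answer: 1036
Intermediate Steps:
V(c, R) = 120 + 12*R (V(c, R) = 24 - 4*(R - 4*(R + 6)) = 24 - 4*(R - 4*(6 + R)) = 24 - 4*(R + (-24 - 4*R)) = 24 - 4*(-24 - 3*R) = 24 + (96 + 12*R) = 120 + 12*R)
F(k, x) = 180 + 12*x (F(k, x) = 120 + 12*(x - 1*(-5)) = 120 + 12*(x + 5) = 120 + 12*(5 + x) = 120 + (60 + 12*x) = 180 + 12*x)
8 - (-2*2*2 + F(4, 2)*(-5)) = 8 - (-2*2*2 + (180 + 12*2)*(-5)) = 8 - (-4*2 + (180 + 24)*(-5)) = 8 - (-8 + 204*(-5)) = 8 - (-8 - 1020) = 8 - 1*(-1028) = 8 + 1028 = 1036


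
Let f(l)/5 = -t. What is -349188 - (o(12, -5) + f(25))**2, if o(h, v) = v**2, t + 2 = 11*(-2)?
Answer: -370213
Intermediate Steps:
t = -24 (t = -2 + 11*(-2) = -2 - 22 = -24)
f(l) = 120 (f(l) = 5*(-1*(-24)) = 5*24 = 120)
-349188 - (o(12, -5) + f(25))**2 = -349188 - ((-5)**2 + 120)**2 = -349188 - (25 + 120)**2 = -349188 - 1*145**2 = -349188 - 1*21025 = -349188 - 21025 = -370213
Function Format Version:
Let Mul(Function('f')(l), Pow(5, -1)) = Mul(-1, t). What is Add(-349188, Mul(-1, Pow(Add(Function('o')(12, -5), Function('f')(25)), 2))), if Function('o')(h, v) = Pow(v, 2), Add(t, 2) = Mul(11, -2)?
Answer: -370213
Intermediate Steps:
t = -24 (t = Add(-2, Mul(11, -2)) = Add(-2, -22) = -24)
Function('f')(l) = 120 (Function('f')(l) = Mul(5, Mul(-1, -24)) = Mul(5, 24) = 120)
Add(-349188, Mul(-1, Pow(Add(Function('o')(12, -5), Function('f')(25)), 2))) = Add(-349188, Mul(-1, Pow(Add(Pow(-5, 2), 120), 2))) = Add(-349188, Mul(-1, Pow(Add(25, 120), 2))) = Add(-349188, Mul(-1, Pow(145, 2))) = Add(-349188, Mul(-1, 21025)) = Add(-349188, -21025) = -370213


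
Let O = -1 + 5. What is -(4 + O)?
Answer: -8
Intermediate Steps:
O = 4
-(4 + O) = -(4 + 4) = -1*8 = -8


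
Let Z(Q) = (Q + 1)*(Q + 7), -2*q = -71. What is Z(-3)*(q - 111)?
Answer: 604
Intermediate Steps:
q = 71/2 (q = -½*(-71) = 71/2 ≈ 35.500)
Z(Q) = (1 + Q)*(7 + Q)
Z(-3)*(q - 111) = (7 + (-3)² + 8*(-3))*(71/2 - 111) = (7 + 9 - 24)*(-151/2) = -8*(-151/2) = 604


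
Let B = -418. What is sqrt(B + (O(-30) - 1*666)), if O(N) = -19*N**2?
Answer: 2*I*sqrt(4546) ≈ 134.85*I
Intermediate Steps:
sqrt(B + (O(-30) - 1*666)) = sqrt(-418 + (-19*(-30)**2 - 1*666)) = sqrt(-418 + (-19*900 - 666)) = sqrt(-418 + (-17100 - 666)) = sqrt(-418 - 17766) = sqrt(-18184) = 2*I*sqrt(4546)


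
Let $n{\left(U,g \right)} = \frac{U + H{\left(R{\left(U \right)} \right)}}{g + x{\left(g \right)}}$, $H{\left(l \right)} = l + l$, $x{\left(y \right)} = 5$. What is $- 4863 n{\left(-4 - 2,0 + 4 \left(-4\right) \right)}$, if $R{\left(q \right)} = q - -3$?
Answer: $- \frac{58356}{11} \approx -5305.1$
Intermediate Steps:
$R{\left(q \right)} = 3 + q$ ($R{\left(q \right)} = q + 3 = 3 + q$)
$H{\left(l \right)} = 2 l$
$n{\left(U,g \right)} = \frac{6 + 3 U}{5 + g}$ ($n{\left(U,g \right)} = \frac{U + 2 \left(3 + U\right)}{g + 5} = \frac{U + \left(6 + 2 U\right)}{5 + g} = \frac{6 + 3 U}{5 + g}$)
$- 4863 n{\left(-4 - 2,0 + 4 \left(-4\right) \right)} = - 4863 \frac{3 \left(2 - 6\right)}{5 + \left(0 + 4 \left(-4\right)\right)} = - 4863 \frac{3 \left(2 - 6\right)}{5 + \left(0 - 16\right)} = - 4863 \frac{3 \left(2 - 6\right)}{5 - 16} = - 4863 \cdot 3 \frac{1}{-11} \left(-4\right) = - 4863 \cdot 3 \left(- \frac{1}{11}\right) \left(-4\right) = \left(-4863\right) \frac{12}{11} = - \frac{58356}{11}$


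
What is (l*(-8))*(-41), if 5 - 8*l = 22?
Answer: -697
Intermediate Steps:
l = -17/8 (l = 5/8 - ⅛*22 = 5/8 - 11/4 = -17/8 ≈ -2.1250)
(l*(-8))*(-41) = -17/8*(-8)*(-41) = 17*(-41) = -697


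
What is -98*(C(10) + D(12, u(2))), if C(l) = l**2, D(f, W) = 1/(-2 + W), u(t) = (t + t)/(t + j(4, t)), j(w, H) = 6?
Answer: -29204/3 ≈ -9734.7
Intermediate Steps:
u(t) = 2*t/(6 + t) (u(t) = (t + t)/(t + 6) = (2*t)/(6 + t) = 2*t/(6 + t))
-98*(C(10) + D(12, u(2))) = -98*(10**2 + 1/(-2 + 2*2/(6 + 2))) = -98*(100 + 1/(-2 + 2*2/8)) = -98*(100 + 1/(-2 + 2*2*(1/8))) = -98*(100 + 1/(-2 + 1/2)) = -98*(100 + 1/(-3/2)) = -98*(100 - 2/3) = -98*298/3 = -29204/3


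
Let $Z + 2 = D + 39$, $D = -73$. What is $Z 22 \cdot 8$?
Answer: $-6336$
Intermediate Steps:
$Z = -36$ ($Z = -2 + \left(-73 + 39\right) = -2 - 34 = -36$)
$Z 22 \cdot 8 = \left(-36\right) 22 \cdot 8 = \left(-792\right) 8 = -6336$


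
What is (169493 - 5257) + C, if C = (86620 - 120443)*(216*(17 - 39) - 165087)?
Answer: 5744628733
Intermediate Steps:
C = 5744464497 (C = -33823*(216*(-22) - 165087) = -33823*(-4752 - 165087) = -33823*(-169839) = 5744464497)
(169493 - 5257) + C = (169493 - 5257) + 5744464497 = 164236 + 5744464497 = 5744628733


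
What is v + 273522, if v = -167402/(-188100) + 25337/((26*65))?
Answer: 167220545879/611325 ≈ 2.7354e+5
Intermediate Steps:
v = 9709229/611325 (v = -167402*(-1/188100) + 25337/1690 = 83701/94050 + 25337*(1/1690) = 83701/94050 + 1949/130 = 9709229/611325 ≈ 15.882)
v + 273522 = 9709229/611325 + 273522 = 167220545879/611325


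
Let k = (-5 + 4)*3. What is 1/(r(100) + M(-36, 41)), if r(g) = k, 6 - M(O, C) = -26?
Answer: 1/29 ≈ 0.034483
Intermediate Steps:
M(O, C) = 32 (M(O, C) = 6 - 1*(-26) = 6 + 26 = 32)
k = -3 (k = -1*3 = -3)
r(g) = -3
1/(r(100) + M(-36, 41)) = 1/(-3 + 32) = 1/29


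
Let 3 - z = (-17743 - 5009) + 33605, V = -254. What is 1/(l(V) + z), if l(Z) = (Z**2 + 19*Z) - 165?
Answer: 1/48675 ≈ 2.0544e-5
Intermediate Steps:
l(Z) = -165 + Z**2 + 19*Z
z = -10850 (z = 3 - ((-17743 - 5009) + 33605) = 3 - (-22752 + 33605) = 3 - 1*10853 = 3 - 10853 = -10850)
1/(l(V) + z) = 1/((-165 + (-254)**2 + 19*(-254)) - 10850) = 1/((-165 + 64516 - 4826) - 10850) = 1/(59525 - 10850) = 1/48675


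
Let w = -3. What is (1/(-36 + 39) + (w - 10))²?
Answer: 1444/9 ≈ 160.44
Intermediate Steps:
(1/(-36 + 39) + (w - 10))² = (1/(-36 + 39) + (-3 - 10))² = (1/3 - 13)² = (⅓ - 13)² = (-38/3)² = 1444/9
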